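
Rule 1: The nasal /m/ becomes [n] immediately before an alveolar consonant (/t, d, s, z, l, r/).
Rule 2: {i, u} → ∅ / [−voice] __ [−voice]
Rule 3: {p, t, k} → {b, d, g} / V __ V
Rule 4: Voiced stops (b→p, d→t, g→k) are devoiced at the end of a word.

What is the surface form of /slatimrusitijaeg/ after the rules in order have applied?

sladinrustijaek

Rule 1 (nasal place assimilation): /m/ precedes the alveolar consonant /r/, so it assimilates in place to [n]. /slatimrusitijaeg/ → slatinrusitijaeg.
Rule 2 (high vowel syncope): /i/ is a high vowel flanked by voiceless consonants /s/ and /t/, so it deletes. /slatinrusitijaeg/ → slatinrustijaeg.
Rule 3 (intervocalic voicing): /t/ is a voiceless stop between vowels /a/ and /i/, so it voices to [d]. /slatinrustijaeg/ → sladinrustijaeg.
Rule 4 (final devoicing): /g/ is a voiced stop in word-final position, so it devoices to [k]. /sladinrustijaeg/ → sladinrustijaek.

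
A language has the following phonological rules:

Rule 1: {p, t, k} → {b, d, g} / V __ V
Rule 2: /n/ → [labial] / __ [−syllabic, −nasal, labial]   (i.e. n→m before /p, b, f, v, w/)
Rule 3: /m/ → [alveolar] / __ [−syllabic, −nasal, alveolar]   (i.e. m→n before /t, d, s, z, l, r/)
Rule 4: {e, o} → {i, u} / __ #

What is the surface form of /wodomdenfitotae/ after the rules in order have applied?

wodondemfidodai

Rule 1 (intervocalic voicing): /t/ is a voiceless stop between vowels /i/ and /o/, so it voices to [d]. /t/ is a voiceless stop between vowels /o/ and /a/, so it voices to [d]. /wodomdenfitotae/ → wodomdenfidodae.
Rule 2 (nasal place assimilation): /n/ precedes the labial consonant /f/, so it assimilates in place to [m]. /wodomdenfidodae/ → wodomdemfidodae.
Rule 3 (nasal place assimilation): /m/ precedes the alveolar consonant /d/, so it assimilates in place to [n]. /wodomdemfidodae/ → wodondemfidodae.
Rule 4 (final vowel raising): /e/ is a mid vowel in word-final position, so it raises to [i]. /wodondemfidodae/ → wodondemfidodai.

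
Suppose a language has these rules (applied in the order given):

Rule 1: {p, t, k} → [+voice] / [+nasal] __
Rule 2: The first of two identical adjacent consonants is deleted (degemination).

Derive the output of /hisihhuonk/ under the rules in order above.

hisihuong

Rule 1 (post-nasal voicing): /k/ is a voiceless stop immediately after the nasal /n/, so it voices to [g]. /hisihhuonk/ → hisihhuong.
Rule 2 (degemination): /hh/ is a geminate; the first /h/ deletes. /hisihhuong/ → hisihuong.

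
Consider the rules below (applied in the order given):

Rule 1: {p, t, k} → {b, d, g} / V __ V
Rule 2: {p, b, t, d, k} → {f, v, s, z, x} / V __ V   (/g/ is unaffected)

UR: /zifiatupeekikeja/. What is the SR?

zifiazuveegigeja

Rule 1 (intervocalic voicing): /t/ is a voiceless stop between vowels /a/ and /u/, so it voices to [d]. /p/ is a voiceless stop between vowels /u/ and /e/, so it voices to [b]. /k/ is a voiceless stop between vowels /e/ and /i/, so it voices to [g]. /k/ is a voiceless stop between vowels /i/ and /e/, so it voices to [g]. /zifiatupeekikeja/ → zifiadubeegigeja.
Rule 2 (intervocalic spirantization): /d/ is a stop between vowels /a/ and /u/, so it spirantizes to the fricative [z]. /b/ is a stop between vowels /u/ and /e/, so it spirantizes to the fricative [v]. /zifiadubeegigeja/ → zifiazuveegigeja.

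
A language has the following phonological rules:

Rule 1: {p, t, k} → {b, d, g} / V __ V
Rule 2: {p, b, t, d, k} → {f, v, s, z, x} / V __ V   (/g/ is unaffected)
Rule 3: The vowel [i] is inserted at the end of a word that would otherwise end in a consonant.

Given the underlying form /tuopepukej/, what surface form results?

Rule 1 (intervocalic voicing): /p/ is a voiceless stop between vowels /o/ and /e/, so it voices to [b]. /p/ is a voiceless stop between vowels /e/ and /u/, so it voices to [b]. /k/ is a voiceless stop between vowels /u/ and /e/, so it voices to [g]. /tuopepukej/ → tuobebugej.
Rule 2 (intervocalic spirantization): /b/ is a stop between vowels /o/ and /e/, so it spirantizes to the fricative [v]. /b/ is a stop between vowels /e/ and /u/, so it spirantizes to the fricative [v]. /tuobebugej/ → tuovevugej.
Rule 3 (final i-epenthesis): the form ends in the consonant /j/, so [i] is inserted word-finally. /tuovevugej/ → tuovevugeji.

tuovevugeji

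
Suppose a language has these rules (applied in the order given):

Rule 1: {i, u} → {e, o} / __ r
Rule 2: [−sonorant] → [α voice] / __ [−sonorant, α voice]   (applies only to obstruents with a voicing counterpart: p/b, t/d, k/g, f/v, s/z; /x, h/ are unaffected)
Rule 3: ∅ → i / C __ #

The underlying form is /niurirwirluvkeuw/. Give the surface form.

niorerwerlufkeuwi

Rule 1 (pre-rhotic lowering): /u/ is a high vowel immediately before /r/, so it lowers to [o]. /i/ is a high vowel immediately before /r/, so it lowers to [e]. /i/ is a high vowel immediately before /r/, so it lowers to [e]. /niurirwirluvkeuw/ → niorerwerluvkeuw.
Rule 2 (regressive voicing assimilation): /v/ precedes the voiceless obstruent /k/, so it devoices to [f] by assimilation. /niorerwerluvkeuw/ → niorerwerlufkeuw.
Rule 3 (final i-epenthesis): the form ends in the consonant /w/, so [i] is inserted word-finally. /niorerwerlufkeuw/ → niorerwerlufkeuwi.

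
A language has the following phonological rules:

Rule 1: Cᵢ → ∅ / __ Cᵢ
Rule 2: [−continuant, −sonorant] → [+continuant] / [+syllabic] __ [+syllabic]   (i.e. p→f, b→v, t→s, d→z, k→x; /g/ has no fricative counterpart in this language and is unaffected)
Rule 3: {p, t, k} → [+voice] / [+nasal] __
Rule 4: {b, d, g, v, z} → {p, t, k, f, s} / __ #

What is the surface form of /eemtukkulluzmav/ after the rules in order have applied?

Rule 1 (degemination): /kk/ is a geminate; the first /k/ deletes. /ll/ is a geminate; the first /l/ deletes. /eemtukkulluzmav/ → eemtukuluzmav.
Rule 2 (intervocalic spirantization): /k/ is a stop between vowels /u/ and /u/, so it spirantizes to the fricative [x]. /eemtukuluzmav/ → eemtuxuluzmav.
Rule 3 (post-nasal voicing): /t/ is a voiceless stop immediately after the nasal /m/, so it voices to [d]. /eemtuxuluzmav/ → eemduxuluzmav.
Rule 4 (final devoicing): /v/ is a voiced obstruent in word-final position, so it devoices to [f]. /eemduxuluzmav/ → eemduxuluzmaf.

eemduxuluzmaf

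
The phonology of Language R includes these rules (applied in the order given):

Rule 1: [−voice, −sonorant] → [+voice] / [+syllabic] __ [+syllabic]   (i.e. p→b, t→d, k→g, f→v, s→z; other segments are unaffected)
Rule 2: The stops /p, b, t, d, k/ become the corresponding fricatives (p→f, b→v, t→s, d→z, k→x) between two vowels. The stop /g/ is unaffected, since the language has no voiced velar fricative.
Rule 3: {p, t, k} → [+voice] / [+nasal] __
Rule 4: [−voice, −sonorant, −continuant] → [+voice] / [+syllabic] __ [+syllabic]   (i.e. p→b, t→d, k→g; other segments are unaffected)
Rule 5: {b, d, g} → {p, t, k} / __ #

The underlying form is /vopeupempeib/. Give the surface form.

voveuvembeip

Rule 1 (intervocalic voicing): /p/ is a voiceless obstruent between vowels /o/ and /e/, so it voices to [b]. /p/ is a voiceless obstruent between vowels /u/ and /e/, so it voices to [b]. /vopeupempeib/ → vobeubempeib.
Rule 2 (intervocalic spirantization): /b/ is a stop between vowels /o/ and /e/, so it spirantizes to the fricative [v]. /b/ is a stop between vowels /u/ and /e/, so it spirantizes to the fricative [v]. /vobeubempeib/ → voveuvempeib.
Rule 3 (post-nasal voicing): /p/ is a voiceless stop immediately after the nasal /m/, so it voices to [b]. /voveuvempeib/ → voveuvembeib.
Rule 4 (intervocalic voicing): no segment meets the environment; /voveuvembeib/ is unchanged.
Rule 5 (final devoicing): /b/ is a voiced stop in word-final position, so it devoices to [p]. /voveuvembeib/ → voveuvembeip.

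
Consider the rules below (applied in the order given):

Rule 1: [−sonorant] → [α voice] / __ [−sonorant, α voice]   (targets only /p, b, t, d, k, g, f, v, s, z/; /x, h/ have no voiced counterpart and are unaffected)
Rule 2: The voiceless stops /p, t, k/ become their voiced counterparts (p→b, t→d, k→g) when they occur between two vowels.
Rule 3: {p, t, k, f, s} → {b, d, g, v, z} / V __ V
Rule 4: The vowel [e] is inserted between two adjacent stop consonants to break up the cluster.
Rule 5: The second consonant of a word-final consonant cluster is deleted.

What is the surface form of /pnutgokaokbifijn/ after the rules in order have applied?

Rule 1 (regressive voicing assimilation): /t/ precedes the voiced obstruent /g/, so it voices to [d] by assimilation. /k/ precedes the voiced obstruent /b/, so it voices to [g] by assimilation. /pnutgokaokbifijn/ → pnudgokaogbifijn.
Rule 2 (intervocalic voicing): /k/ is a voiceless stop between vowels /o/ and /a/, so it voices to [g]. /pnudgokaogbifijn/ → pnudgogaogbifijn.
Rule 3 (intervocalic voicing): /f/ is a voiceless obstruent between vowels /i/ and /i/, so it voices to [v]. /pnudgogaogbifijn/ → pnudgogaogbivijn.
Rule 4 (stop-cluster e-epenthesis): /d/ and /g/ form a stop–stop cluster, so [e] is inserted between them. /g/ and /b/ form a stop–stop cluster, so [e] is inserted between them. /pnudgogaogbivijn/ → pnudegogaogebivijn.
Rule 5 (final cluster simplification): /n/ is the second consonant of a word-final cluster /jn/, so it deletes. /pnudegogaogebivijn/ → pnudegogaogebivij.

pnudegogaogebivij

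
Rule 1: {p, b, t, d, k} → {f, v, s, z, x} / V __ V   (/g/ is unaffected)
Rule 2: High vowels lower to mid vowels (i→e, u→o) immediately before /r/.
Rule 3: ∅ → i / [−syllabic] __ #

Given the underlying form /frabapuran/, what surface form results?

Rule 1 (intervocalic spirantization): /b/ is a stop between vowels /a/ and /a/, so it spirantizes to the fricative [v]. /p/ is a stop between vowels /a/ and /u/, so it spirantizes to the fricative [f]. /frabapuran/ → fravafuran.
Rule 2 (pre-rhotic lowering): /u/ is a high vowel immediately before /r/, so it lowers to [o]. /fravafuran/ → fravaforan.
Rule 3 (final i-epenthesis): the form ends in the consonant /n/, so [i] is inserted word-finally. /fravaforan/ → fravaforani.

fravaforani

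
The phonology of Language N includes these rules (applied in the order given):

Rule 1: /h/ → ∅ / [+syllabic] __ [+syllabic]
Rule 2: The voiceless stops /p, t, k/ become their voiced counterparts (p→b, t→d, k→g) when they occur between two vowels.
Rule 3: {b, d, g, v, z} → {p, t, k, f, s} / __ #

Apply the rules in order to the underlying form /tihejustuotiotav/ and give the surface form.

Rule 1 (intervocalic h-deletion): /h/ occurs between vowels /i/ and /e/, so it deletes. /tihejustuotiotav/ → tiejustuotiotav.
Rule 2 (intervocalic voicing): /t/ is a voiceless stop between vowels /o/ and /i/, so it voices to [d]. /t/ is a voiceless stop between vowels /o/ and /a/, so it voices to [d]. /tiejustuotiotav/ → tiejustuodiodav.
Rule 3 (final devoicing): /v/ is a voiced obstruent in word-final position, so it devoices to [f]. /tiejustuodiodav/ → tiejustuodiodaf.

tiejustuodiodaf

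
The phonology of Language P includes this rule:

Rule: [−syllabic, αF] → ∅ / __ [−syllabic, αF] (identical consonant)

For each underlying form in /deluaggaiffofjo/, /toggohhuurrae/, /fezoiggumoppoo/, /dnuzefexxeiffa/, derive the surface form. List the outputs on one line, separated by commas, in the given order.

deluagaifofjo, togohuurae, fezoigumopoo, dnuzefexeifa

/deluaggaiffofjo/: /gg/ is a geminate; the first /g/ deletes. /ff/ is a geminate; the first /f/ deletes. → [deluagaifofjo].
/toggohhuurrae/: /gg/ is a geminate; the first /g/ deletes. /hh/ is a geminate; the first /h/ deletes. /rr/ is a geminate; the first /r/ deletes. → [togohuurae].
/fezoiggumoppoo/: /gg/ is a geminate; the first /g/ deletes. /pp/ is a geminate; the first /p/ deletes. → [fezoigumopoo].
/dnuzefexxeiffa/: /xx/ is a geminate; the first /x/ deletes. /ff/ is a geminate; the first /f/ deletes. → [dnuzefexeifa].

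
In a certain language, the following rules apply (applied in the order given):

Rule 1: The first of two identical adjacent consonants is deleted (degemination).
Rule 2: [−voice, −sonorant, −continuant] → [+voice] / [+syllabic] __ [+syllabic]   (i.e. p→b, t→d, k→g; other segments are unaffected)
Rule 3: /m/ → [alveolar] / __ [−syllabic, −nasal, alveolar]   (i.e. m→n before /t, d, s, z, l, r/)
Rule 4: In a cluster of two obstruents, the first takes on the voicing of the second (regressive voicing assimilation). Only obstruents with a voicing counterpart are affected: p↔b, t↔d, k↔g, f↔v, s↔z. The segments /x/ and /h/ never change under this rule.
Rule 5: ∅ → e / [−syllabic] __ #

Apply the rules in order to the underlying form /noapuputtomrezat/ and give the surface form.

Rule 1 (degemination): /tt/ is a geminate; the first /t/ deletes. /noapuputtomrezat/ → noapuputomrezat.
Rule 2 (intervocalic voicing): /p/ is a voiceless stop between vowels /a/ and /u/, so it voices to [b]. /p/ is a voiceless stop between vowels /u/ and /u/, so it voices to [b]. /t/ is a voiceless stop between vowels /u/ and /o/, so it voices to [d]. /noapuputomrezat/ → noabubudomrezat.
Rule 3 (nasal place assimilation): /m/ precedes the alveolar consonant /r/, so it assimilates in place to [n]. /noabubudomrezat/ → noabubudonrezat.
Rule 4 (regressive voicing assimilation): no segment meets the environment; /noabubudonrezat/ is unchanged.
Rule 5 (final e-epenthesis): the form ends in the consonant /t/, so [e] is inserted word-finally. /noabubudonrezat/ → noabubudonrezate.

noabubudonrezate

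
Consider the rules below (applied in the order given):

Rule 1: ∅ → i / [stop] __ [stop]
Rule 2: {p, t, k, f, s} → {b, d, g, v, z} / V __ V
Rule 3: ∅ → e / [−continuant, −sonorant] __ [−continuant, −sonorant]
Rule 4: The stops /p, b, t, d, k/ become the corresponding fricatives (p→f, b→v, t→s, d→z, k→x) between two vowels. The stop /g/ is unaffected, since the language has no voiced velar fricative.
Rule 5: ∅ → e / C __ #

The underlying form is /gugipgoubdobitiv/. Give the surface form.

Rule 1 (stop-cluster i-epenthesis): /p/ and /g/ form a stop–stop cluster, so [i] is inserted between them. /b/ and /d/ form a stop–stop cluster, so [i] is inserted between them. /gugipgoubdobitiv/ → gugipigoubidobitiv.
Rule 2 (intervocalic voicing): /p/ is a voiceless obstruent between vowels /i/ and /i/, so it voices to [b]. /t/ is a voiceless obstruent between vowels /i/ and /i/, so it voices to [d]. /gugipigoubidobitiv/ → gugibigoubidobidiv.
Rule 3 (stop-cluster e-epenthesis): no segment meets the environment; /gugibigoubidobidiv/ is unchanged.
Rule 4 (intervocalic spirantization): /b/ is a stop between vowels /i/ and /i/, so it spirantizes to the fricative [v]. /b/ is a stop between vowels /u/ and /i/, so it spirantizes to the fricative [v]. /d/ is a stop between vowels /i/ and /o/, so it spirantizes to the fricative [z]. /b/ is a stop between vowels /o/ and /i/, so it spirantizes to the fricative [v]. /d/ is a stop between vowels /i/ and /i/, so it spirantizes to the fricative [z]. /gugibigoubidobidiv/ → gugivigouvizoviziv.
Rule 5 (final e-epenthesis): the form ends in the consonant /v/, so [e] is inserted word-finally. /gugivigouvizoviziv/ → gugivigouvizovizive.

gugivigouvizovizive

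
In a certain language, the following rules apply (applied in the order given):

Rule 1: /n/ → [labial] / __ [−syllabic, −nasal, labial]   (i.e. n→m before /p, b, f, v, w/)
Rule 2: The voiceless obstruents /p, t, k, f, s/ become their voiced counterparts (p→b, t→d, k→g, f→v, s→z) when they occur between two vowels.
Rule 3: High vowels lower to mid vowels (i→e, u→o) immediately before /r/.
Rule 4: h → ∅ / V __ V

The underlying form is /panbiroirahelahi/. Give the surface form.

Rule 1 (nasal place assimilation): /n/ precedes the labial consonant /b/, so it assimilates in place to [m]. /panbiroirahelahi/ → pambiroirahelahi.
Rule 2 (intervocalic voicing): no segment meets the environment; /pambiroirahelahi/ is unchanged.
Rule 3 (pre-rhotic lowering): /i/ is a high vowel immediately before /r/, so it lowers to [e]. /i/ is a high vowel immediately before /r/, so it lowers to [e]. /pambiroirahelahi/ → pamberoerahelahi.
Rule 4 (intervocalic h-deletion): /h/ occurs between vowels /a/ and /e/, so it deletes. /h/ occurs between vowels /a/ and /i/, so it deletes. /pamberoerahelahi/ → pamberoeraelai.

pamberoeraelai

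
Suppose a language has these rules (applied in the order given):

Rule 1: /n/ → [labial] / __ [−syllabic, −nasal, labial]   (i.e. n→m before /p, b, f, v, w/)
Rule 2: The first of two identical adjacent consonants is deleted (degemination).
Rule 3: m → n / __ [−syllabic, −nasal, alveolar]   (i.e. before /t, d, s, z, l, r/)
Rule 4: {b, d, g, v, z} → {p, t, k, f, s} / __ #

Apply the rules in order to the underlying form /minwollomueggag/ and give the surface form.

mimwolomuegak

Rule 1 (nasal place assimilation): /n/ precedes the labial consonant /w/, so it assimilates in place to [m]. /minwollomueggag/ → mimwollomueggag.
Rule 2 (degemination): /ll/ is a geminate; the first /l/ deletes. /gg/ is a geminate; the first /g/ deletes. /mimwollomueggag/ → mimwolomuegag.
Rule 3 (nasal place assimilation): no segment meets the environment; /mimwolomuegag/ is unchanged.
Rule 4 (final devoicing): /g/ is a voiced obstruent in word-final position, so it devoices to [k]. /mimwolomuegag/ → mimwolomuegak.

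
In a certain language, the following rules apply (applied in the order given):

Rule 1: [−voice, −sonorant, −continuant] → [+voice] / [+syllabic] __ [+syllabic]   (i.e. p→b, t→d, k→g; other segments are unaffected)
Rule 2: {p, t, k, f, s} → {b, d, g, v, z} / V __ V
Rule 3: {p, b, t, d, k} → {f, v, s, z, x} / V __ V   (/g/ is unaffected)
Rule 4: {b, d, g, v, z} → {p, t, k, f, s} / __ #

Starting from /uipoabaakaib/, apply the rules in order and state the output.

Rule 1 (intervocalic voicing): /p/ is a voiceless stop between vowels /i/ and /o/, so it voices to [b]. /k/ is a voiceless stop between vowels /a/ and /a/, so it voices to [g]. /uipoabaakaib/ → uiboabaagaib.
Rule 2 (intervocalic voicing): no segment meets the environment; /uiboabaagaib/ is unchanged.
Rule 3 (intervocalic spirantization): /b/ is a stop between vowels /i/ and /o/, so it spirantizes to the fricative [v]. /b/ is a stop between vowels /a/ and /a/, so it spirantizes to the fricative [v]. /uiboabaagaib/ → uivoavaagaib.
Rule 4 (final devoicing): /b/ is a voiced obstruent in word-final position, so it devoices to [p]. /uivoavaagaib/ → uivoavaagaip.

uivoavaagaip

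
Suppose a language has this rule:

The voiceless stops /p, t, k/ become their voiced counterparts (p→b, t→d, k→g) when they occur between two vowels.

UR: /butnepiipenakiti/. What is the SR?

/p/ is a voiceless stop between vowels /e/ and /i/, so it voices to [b].
/p/ is a voiceless stop between vowels /i/ and /e/, so it voices to [b].
/k/ is a voiceless stop between vowels /a/ and /i/, so it voices to [g].
/t/ is a voiceless stop between vowels /i/ and /i/, so it voices to [d].
The other instance of /t/ does not occur in the required environment and remains unchanged.
Surface form: [butnebiibenagidi].

butnebiibenagidi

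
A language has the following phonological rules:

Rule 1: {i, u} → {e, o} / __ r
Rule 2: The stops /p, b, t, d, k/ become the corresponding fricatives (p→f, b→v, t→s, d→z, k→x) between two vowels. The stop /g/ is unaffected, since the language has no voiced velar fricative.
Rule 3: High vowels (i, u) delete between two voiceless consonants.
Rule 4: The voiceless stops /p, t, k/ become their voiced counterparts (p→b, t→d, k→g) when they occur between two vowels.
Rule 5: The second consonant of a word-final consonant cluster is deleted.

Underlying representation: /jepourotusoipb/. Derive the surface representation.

jefoorossoip

Rule 1 (pre-rhotic lowering): /u/ is a high vowel immediately before /r/, so it lowers to [o]. /jepourotusoipb/ → jepoorotusoipb.
Rule 2 (intervocalic spirantization): /p/ is a stop between vowels /e/ and /o/, so it spirantizes to the fricative [f]. /t/ is a stop between vowels /o/ and /u/, so it spirantizes to the fricative [s]. /jepoorotusoipb/ → jefoorosusoipb.
Rule 3 (high vowel syncope): /u/ is a high vowel flanked by voiceless consonants /s/ and /s/, so it deletes. /jefoorosusoipb/ → jefoorossoipb.
Rule 4 (intervocalic voicing): no segment meets the environment; /jefoorossoipb/ is unchanged.
Rule 5 (final cluster simplification): /b/ is the second consonant of a word-final cluster /pb/, so it deletes. /jefoorossoipb/ → jefoorossoip.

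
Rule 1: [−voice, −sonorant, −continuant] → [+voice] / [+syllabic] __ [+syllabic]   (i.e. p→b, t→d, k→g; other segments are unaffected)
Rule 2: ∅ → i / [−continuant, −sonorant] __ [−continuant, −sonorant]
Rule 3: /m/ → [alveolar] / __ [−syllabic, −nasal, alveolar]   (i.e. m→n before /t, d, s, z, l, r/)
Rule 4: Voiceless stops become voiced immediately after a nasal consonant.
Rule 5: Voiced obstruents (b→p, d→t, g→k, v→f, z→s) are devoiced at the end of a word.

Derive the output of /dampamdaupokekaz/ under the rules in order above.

Rule 1 (intervocalic voicing): /p/ is a voiceless stop between vowels /u/ and /o/, so it voices to [b]. /k/ is a voiceless stop between vowels /o/ and /e/, so it voices to [g]. /k/ is a voiceless stop between vowels /e/ and /a/, so it voices to [g]. /dampamdaupokekaz/ → dampamdaubogegaz.
Rule 2 (stop-cluster i-epenthesis): no segment meets the environment; /dampamdaubogegaz/ is unchanged.
Rule 3 (nasal place assimilation): /m/ precedes the alveolar consonant /d/, so it assimilates in place to [n]. /dampamdaubogegaz/ → dampandaubogegaz.
Rule 4 (post-nasal voicing): /p/ is a voiceless stop immediately after the nasal /m/, so it voices to [b]. /dampandaubogegaz/ → dambandaubogegaz.
Rule 5 (final devoicing): /z/ is a voiced obstruent in word-final position, so it devoices to [s]. /dambandaubogegaz/ → dambandaubogegas.

dambandaubogegas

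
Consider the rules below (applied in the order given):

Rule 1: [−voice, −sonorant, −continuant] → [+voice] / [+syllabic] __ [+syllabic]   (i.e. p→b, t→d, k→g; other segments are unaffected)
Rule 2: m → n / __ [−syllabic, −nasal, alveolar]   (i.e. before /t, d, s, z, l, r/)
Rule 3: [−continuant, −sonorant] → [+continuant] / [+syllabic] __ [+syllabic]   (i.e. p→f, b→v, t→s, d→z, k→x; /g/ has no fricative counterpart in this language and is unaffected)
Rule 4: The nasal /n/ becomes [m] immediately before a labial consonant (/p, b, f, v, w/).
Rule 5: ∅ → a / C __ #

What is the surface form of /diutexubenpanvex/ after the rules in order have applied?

diuzexuvempamvexa

Rule 1 (intervocalic voicing): /t/ is a voiceless stop between vowels /u/ and /e/, so it voices to [d]. /diutexubenpanvex/ → diudexubenpanvex.
Rule 2 (nasal place assimilation): no segment meets the environment; /diudexubenpanvex/ is unchanged.
Rule 3 (intervocalic spirantization): /d/ is a stop between vowels /u/ and /e/, so it spirantizes to the fricative [z]. /b/ is a stop between vowels /u/ and /e/, so it spirantizes to the fricative [v]. /diudexubenpanvex/ → diuzexuvenpanvex.
Rule 4 (nasal place assimilation): /n/ precedes the labial consonant /p/, so it assimilates in place to [m]. /n/ precedes the labial consonant /v/, so it assimilates in place to [m]. /diuzexuvenpanvex/ → diuzexuvempamvex.
Rule 5 (final a-epenthesis): the form ends in the consonant /x/, so [a] is inserted word-finally. /diuzexuvempamvex/ → diuzexuvempamvexa.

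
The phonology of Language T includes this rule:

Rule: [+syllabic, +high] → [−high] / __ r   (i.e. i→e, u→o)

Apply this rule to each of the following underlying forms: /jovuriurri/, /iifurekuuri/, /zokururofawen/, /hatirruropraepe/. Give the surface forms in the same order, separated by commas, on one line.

/jovuriurri/: /u/ is a high vowel immediately before /r/, so it lowers to [o]. /u/ is a high vowel immediately before /r/, so it lowers to [o]. → [jovoriorri].
/iifurekuuri/: /u/ is a high vowel immediately before /r/, so it lowers to [o]. /u/ is a high vowel immediately before /r/, so it lowers to [o]. → [iiforekuori].
/zokururofawen/: /u/ is a high vowel immediately before /r/, so it lowers to [o]. /u/ is a high vowel immediately before /r/, so it lowers to [o]. → [zokororofawen].
/hatirruropraepe/: /i/ is a high vowel immediately before /r/, so it lowers to [e]. /u/ is a high vowel immediately before /r/, so it lowers to [o]. → [haterroropraepe].

jovoriorri, iiforekuori, zokororofawen, haterroropraepe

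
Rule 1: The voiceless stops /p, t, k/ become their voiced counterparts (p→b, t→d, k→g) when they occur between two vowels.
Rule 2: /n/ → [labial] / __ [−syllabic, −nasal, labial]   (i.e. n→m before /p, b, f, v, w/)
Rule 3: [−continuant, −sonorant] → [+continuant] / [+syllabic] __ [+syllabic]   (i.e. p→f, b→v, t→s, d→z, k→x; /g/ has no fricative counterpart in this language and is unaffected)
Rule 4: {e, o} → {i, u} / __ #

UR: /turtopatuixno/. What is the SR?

Rule 1 (intervocalic voicing): /p/ is a voiceless stop between vowels /o/ and /a/, so it voices to [b]. /t/ is a voiceless stop between vowels /a/ and /u/, so it voices to [d]. /turtopatuixno/ → turtobaduixno.
Rule 2 (nasal place assimilation): no segment meets the environment; /turtobaduixno/ is unchanged.
Rule 3 (intervocalic spirantization): /b/ is a stop between vowels /o/ and /a/, so it spirantizes to the fricative [v]. /d/ is a stop between vowels /a/ and /u/, so it spirantizes to the fricative [z]. /turtobaduixno/ → turtovazuixno.
Rule 4 (final vowel raising): /o/ is a mid vowel in word-final position, so it raises to [u]. /turtovazuixno/ → turtovazuixnu.

turtovazuixnu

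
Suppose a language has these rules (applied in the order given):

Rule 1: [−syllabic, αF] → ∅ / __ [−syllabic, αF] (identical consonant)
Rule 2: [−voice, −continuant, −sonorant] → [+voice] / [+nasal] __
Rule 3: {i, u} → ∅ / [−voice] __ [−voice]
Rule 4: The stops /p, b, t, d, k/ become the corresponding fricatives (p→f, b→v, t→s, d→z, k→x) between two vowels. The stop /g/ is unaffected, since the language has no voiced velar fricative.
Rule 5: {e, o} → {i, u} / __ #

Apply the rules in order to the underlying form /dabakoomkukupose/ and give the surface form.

Rule 1 (degemination): no segment meets the environment; /dabakoomkukupose/ is unchanged.
Rule 2 (post-nasal voicing): /k/ is a voiceless stop immediately after the nasal /m/, so it voices to [g]. /dabakoomkukupose/ → dabakoomgukupose.
Rule 3 (high vowel syncope): /u/ is a high vowel flanked by voiceless consonants /k/ and /p/, so it deletes. /dabakoomgukupose/ → dabakoomgukpose.
Rule 4 (intervocalic spirantization): /b/ is a stop between vowels /a/ and /a/, so it spirantizes to the fricative [v]. /k/ is a stop between vowels /a/ and /o/, so it spirantizes to the fricative [x]. /dabakoomgukpose/ → davaxoomgukpose.
Rule 5 (final vowel raising): /e/ is a mid vowel in word-final position, so it raises to [i]. /davaxoomgukpose/ → davaxoomgukposi.

davaxoomgukposi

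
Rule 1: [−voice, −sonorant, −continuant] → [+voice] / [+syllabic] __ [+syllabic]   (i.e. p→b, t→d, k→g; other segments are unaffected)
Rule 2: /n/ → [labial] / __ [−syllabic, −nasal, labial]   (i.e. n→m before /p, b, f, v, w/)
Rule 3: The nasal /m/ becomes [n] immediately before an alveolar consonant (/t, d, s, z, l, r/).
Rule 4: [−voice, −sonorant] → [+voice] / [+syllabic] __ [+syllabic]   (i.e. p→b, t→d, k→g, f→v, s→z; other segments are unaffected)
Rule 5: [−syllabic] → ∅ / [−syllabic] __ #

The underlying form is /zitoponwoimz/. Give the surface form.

zidobomwoin

Rule 1 (intervocalic voicing): /t/ is a voiceless stop between vowels /i/ and /o/, so it voices to [d]. /p/ is a voiceless stop between vowels /o/ and /o/, so it voices to [b]. /zitoponwoimz/ → zidobonwoimz.
Rule 2 (nasal place assimilation): /n/ precedes the labial consonant /w/, so it assimilates in place to [m]. /zidobonwoimz/ → zidobomwoimz.
Rule 3 (nasal place assimilation): /m/ precedes the alveolar consonant /z/, so it assimilates in place to [n]. /zidobomwoimz/ → zidobomwoinz.
Rule 4 (intervocalic voicing): no segment meets the environment; /zidobomwoinz/ is unchanged.
Rule 5 (final cluster simplification): /z/ is the second consonant of a word-final cluster /nz/, so it deletes. /zidobomwoinz/ → zidobomwoin.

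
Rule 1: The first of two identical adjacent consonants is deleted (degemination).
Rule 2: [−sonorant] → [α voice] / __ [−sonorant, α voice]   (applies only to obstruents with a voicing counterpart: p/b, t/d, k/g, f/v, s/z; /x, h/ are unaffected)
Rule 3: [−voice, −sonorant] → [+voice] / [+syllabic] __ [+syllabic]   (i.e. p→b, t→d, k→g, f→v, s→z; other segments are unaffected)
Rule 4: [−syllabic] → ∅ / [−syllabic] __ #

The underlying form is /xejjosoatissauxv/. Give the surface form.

xejozoadizaux

Rule 1 (degemination): /jj/ is a geminate; the first /j/ deletes. /ss/ is a geminate; the first /s/ deletes. /xejjosoatissauxv/ → xejosoatisauxv.
Rule 2 (regressive voicing assimilation): no segment meets the environment; /xejosoatisauxv/ is unchanged.
Rule 3 (intervocalic voicing): /s/ is a voiceless obstruent between vowels /o/ and /o/, so it voices to [z]. /t/ is a voiceless obstruent between vowels /a/ and /i/, so it voices to [d]. /s/ is a voiceless obstruent between vowels /i/ and /a/, so it voices to [z]. /xejosoatisauxv/ → xejozoadizauxv.
Rule 4 (final cluster simplification): /v/ is the second consonant of a word-final cluster /xv/, so it deletes. /xejozoadizauxv/ → xejozoadizaux.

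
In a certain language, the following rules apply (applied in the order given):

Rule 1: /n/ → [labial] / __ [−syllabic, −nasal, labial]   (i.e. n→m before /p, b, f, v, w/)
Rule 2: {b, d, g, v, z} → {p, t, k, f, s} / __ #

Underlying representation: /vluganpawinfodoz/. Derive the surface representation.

vlugampawimfodos

Rule 1 (nasal place assimilation): /n/ precedes the labial consonant /p/, so it assimilates in place to [m]. /n/ precedes the labial consonant /f/, so it assimilates in place to [m]. /vluganpawinfodoz/ → vlugampawimfodoz.
Rule 2 (final devoicing): /z/ is a voiced obstruent in word-final position, so it devoices to [s]. /vlugampawimfodoz/ → vlugampawimfodos.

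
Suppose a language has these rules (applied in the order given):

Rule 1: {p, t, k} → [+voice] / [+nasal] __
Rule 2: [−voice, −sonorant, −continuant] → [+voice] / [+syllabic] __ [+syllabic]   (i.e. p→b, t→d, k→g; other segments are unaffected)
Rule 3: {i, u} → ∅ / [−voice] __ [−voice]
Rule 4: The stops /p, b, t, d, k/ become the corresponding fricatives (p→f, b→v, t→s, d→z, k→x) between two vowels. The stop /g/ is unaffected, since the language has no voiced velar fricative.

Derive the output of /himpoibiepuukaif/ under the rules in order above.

Rule 1 (post-nasal voicing): /p/ is a voiceless stop immediately after the nasal /m/, so it voices to [b]. /himpoibiepuukaif/ → himboibiepuukaif.
Rule 2 (intervocalic voicing): /p/ is a voiceless stop between vowels /e/ and /u/, so it voices to [b]. /k/ is a voiceless stop between vowels /u/ and /a/, so it voices to [g]. /himboibiepuukaif/ → himboibiebuugaif.
Rule 3 (high vowel syncope): no segment meets the environment; /himboibiebuugaif/ is unchanged.
Rule 4 (intervocalic spirantization): /b/ is a stop between vowels /i/ and /i/, so it spirantizes to the fricative [v]. /b/ is a stop between vowels /e/ and /u/, so it spirantizes to the fricative [v]. /himboibiebuugaif/ → himboivievuugaif.

himboivievuugaif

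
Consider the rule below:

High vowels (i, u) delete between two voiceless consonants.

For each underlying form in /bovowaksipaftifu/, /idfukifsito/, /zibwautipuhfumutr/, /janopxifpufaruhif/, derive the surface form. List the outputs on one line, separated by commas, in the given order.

/bovowaksipaftifu/: /i/ is a high vowel flanked by voiceless consonants /s/ and /p/, so it deletes. /i/ is a high vowel flanked by voiceless consonants /t/ and /f/, so it deletes. → [bovowakspaftfu].
/idfukifsito/: /u/ is a high vowel flanked by voiceless consonants /f/ and /k/, so it deletes. /i/ is a high vowel flanked by voiceless consonants /k/ and /f/, so it deletes. /i/ is a high vowel flanked by voiceless consonants /s/ and /t/, so it deletes. → [idfkfsto].
/zibwautipuhfumutr/: /i/ is a high vowel flanked by voiceless consonants /t/ and /p/, so it deletes. /u/ is a high vowel flanked by voiceless consonants /p/ and /h/, so it deletes. → [zibwautphfumutr].
/janopxifpufaruhif/: /i/ is a high vowel flanked by voiceless consonants /x/ and /f/, so it deletes. /u/ is a high vowel flanked by voiceless consonants /p/ and /f/, so it deletes. /i/ is a high vowel flanked by voiceless consonants /h/ and /f/, so it deletes. → [janopxfpfaruhf].

bovowakspaftfu, idfkfsto, zibwautphfumutr, janopxfpfaruhf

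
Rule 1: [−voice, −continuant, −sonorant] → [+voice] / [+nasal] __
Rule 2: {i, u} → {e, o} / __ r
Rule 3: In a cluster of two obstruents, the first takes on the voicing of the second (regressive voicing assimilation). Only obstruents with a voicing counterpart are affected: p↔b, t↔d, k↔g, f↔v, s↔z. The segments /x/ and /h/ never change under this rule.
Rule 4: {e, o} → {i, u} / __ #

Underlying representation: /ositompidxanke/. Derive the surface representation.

Rule 1 (post-nasal voicing): /p/ is a voiceless stop immediately after the nasal /m/, so it voices to [b]. /k/ is a voiceless stop immediately after the nasal /n/, so it voices to [g]. /ositompidxanke/ → ositombidxange.
Rule 2 (pre-rhotic lowering): no segment meets the environment; /ositombidxange/ is unchanged.
Rule 3 (regressive voicing assimilation): /d/ precedes the voiceless obstruent /x/, so it devoices to [t] by assimilation. /ositombidxange/ → ositombitxange.
Rule 4 (final vowel raising): /e/ is a mid vowel in word-final position, so it raises to [i]. /ositombitxange/ → ositombitxangi.

ositombitxangi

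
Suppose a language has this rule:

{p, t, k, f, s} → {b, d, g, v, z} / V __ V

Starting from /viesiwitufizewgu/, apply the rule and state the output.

/s/ is a voiceless obstruent between vowels /e/ and /i/, so it voices to [z].
/t/ is a voiceless obstruent between vowels /i/ and /u/, so it voices to [d].
/f/ is a voiceless obstruent between vowels /u/ and /i/, so it voices to [v].
Surface form: [vieziwiduvizewgu].

vieziwiduvizewgu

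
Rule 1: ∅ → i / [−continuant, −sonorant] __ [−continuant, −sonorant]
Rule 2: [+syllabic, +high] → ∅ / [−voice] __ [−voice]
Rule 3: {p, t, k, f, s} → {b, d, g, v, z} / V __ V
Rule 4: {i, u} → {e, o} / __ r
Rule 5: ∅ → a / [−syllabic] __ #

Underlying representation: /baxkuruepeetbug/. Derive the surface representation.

Rule 1 (stop-cluster i-epenthesis): /t/ and /b/ form a stop–stop cluster, so [i] is inserted between them. /baxkuruepeetbug/ → baxkuruepeetibug.
Rule 2 (high vowel syncope): no segment meets the environment; /baxkuruepeetibug/ is unchanged.
Rule 3 (intervocalic voicing): /p/ is a voiceless obstruent between vowels /e/ and /e/, so it voices to [b]. /t/ is a voiceless obstruent between vowels /e/ and /i/, so it voices to [d]. /baxkuruepeetibug/ → baxkuruebeedibug.
Rule 4 (pre-rhotic lowering): /u/ is a high vowel immediately before /r/, so it lowers to [o]. /baxkuruebeedibug/ → baxkoruebeedibug.
Rule 5 (final a-epenthesis): the form ends in the consonant /g/, so [a] is inserted word-finally. /baxkoruebeedibug/ → baxkoruebeedibuga.

baxkoruebeedibuga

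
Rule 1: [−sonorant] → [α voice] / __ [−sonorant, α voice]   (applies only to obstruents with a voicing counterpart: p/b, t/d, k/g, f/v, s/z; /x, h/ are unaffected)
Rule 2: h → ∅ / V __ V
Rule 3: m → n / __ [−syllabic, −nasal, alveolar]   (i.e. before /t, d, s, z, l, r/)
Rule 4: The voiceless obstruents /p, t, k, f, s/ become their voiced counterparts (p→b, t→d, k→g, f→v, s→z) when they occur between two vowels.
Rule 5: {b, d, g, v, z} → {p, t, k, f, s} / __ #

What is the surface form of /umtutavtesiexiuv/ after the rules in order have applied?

Rule 1 (regressive voicing assimilation): /v/ precedes the voiceless obstruent /t/, so it devoices to [f] by assimilation. /umtutavtesiexiuv/ → umtutaftesiexiuv.
Rule 2 (intervocalic h-deletion): no segment meets the environment; /umtutaftesiexiuv/ is unchanged.
Rule 3 (nasal place assimilation): /m/ precedes the alveolar consonant /t/, so it assimilates in place to [n]. /umtutaftesiexiuv/ → untutaftesiexiuv.
Rule 4 (intervocalic voicing): /t/ is a voiceless obstruent between vowels /u/ and /a/, so it voices to [d]. /s/ is a voiceless obstruent between vowels /e/ and /i/, so it voices to [z]. /untutaftesiexiuv/ → untudafteziexiuv.
Rule 5 (final devoicing): /v/ is a voiced obstruent in word-final position, so it devoices to [f]. /untudafteziexiuv/ → untudafteziexiuf.

untudafteziexiuf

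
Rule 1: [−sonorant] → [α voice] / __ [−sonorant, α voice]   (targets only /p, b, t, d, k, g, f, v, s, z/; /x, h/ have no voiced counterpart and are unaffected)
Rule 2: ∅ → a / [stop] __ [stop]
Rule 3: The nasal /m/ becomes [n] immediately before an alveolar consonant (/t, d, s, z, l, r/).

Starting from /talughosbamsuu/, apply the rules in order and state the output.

Rule 1 (regressive voicing assimilation): /g/ precedes the voiceless obstruent /h/, so it devoices to [k] by assimilation. /s/ precedes the voiced obstruent /b/, so it voices to [z] by assimilation. /talughosbamsuu/ → talukhozbamsuu.
Rule 2 (stop-cluster a-epenthesis): no segment meets the environment; /talukhozbamsuu/ is unchanged.
Rule 3 (nasal place assimilation): /m/ precedes the alveolar consonant /s/, so it assimilates in place to [n]. /talukhozbamsuu/ → talukhozbansuu.

talukhozbansuu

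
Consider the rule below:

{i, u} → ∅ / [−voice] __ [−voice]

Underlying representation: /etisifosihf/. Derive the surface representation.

etsfoshf

/i/ is a high vowel flanked by voiceless consonants /t/ and /s/, so it deletes.
/i/ is a high vowel flanked by voiceless consonants /s/ and /f/, so it deletes.
/i/ is a high vowel flanked by voiceless consonants /s/ and /h/, so it deletes.
Surface form: [etsfoshf].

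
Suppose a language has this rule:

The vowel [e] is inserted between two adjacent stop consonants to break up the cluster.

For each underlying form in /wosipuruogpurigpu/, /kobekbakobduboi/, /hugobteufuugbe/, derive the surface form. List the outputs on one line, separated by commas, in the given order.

wosipuruogepurigepu, kobekebakobeduboi, hugobeteufuugebe

/wosipuruogpurigpu/: /g/ and /p/ form a stop–stop cluster, so [e] is inserted between them. /g/ and /p/ form a stop–stop cluster, so [e] is inserted between them. → [wosipuruogepurigepu].
/kobekbakobduboi/: /k/ and /b/ form a stop–stop cluster, so [e] is inserted between them. /b/ and /d/ form a stop–stop cluster, so [e] is inserted between them. → [kobekebakobeduboi].
/hugobteufuugbe/: /b/ and /t/ form a stop–stop cluster, so [e] is inserted between them. /g/ and /b/ form a stop–stop cluster, so [e] is inserted between them. → [hugobeteufuugebe].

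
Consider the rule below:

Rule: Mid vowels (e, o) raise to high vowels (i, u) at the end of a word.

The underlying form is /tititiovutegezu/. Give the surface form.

No segment of /tititiovutegezu/ meets the structural description of the rule, so the form surfaces unchanged.

tititiovutegezu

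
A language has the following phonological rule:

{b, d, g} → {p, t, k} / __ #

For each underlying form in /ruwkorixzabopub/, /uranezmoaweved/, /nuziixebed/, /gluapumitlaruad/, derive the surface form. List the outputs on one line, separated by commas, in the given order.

ruwkorixzabopup, uranezmoawevet, nuziixebet, gluapumitlaruat

/ruwkorixzabopub/: /b/ is a voiced stop in word-final position, so it devoices to [p]. → [ruwkorixzabopup].
/uranezmoaweved/: /d/ is a voiced stop in word-final position, so it devoices to [t]. → [uranezmoawevet].
/nuziixebed/: /d/ is a voiced stop in word-final position, so it devoices to [t]. → [nuziixebet].
/gluapumitlaruad/: /d/ is a voiced stop in word-final position, so it devoices to [t]. → [gluapumitlaruat].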